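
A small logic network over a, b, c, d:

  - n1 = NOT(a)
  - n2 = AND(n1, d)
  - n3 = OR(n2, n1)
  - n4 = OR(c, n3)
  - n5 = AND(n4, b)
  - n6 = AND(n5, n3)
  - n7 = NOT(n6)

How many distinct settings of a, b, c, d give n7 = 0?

4

n7 = NOT(n6) must be 0, so n6 = 1.
n6 = AND(n5, n3) must be 1, so both n5 = 1 and n3 = 1.
Enumerating the 16 input combinations, 4 give n7 = 0 and 12 give n7 = 1.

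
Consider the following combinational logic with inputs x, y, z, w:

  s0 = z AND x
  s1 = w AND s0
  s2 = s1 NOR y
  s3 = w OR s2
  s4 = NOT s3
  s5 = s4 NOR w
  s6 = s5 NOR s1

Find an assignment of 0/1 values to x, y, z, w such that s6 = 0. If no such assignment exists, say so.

s6 = s5 NOR s1 must be 0, so at least one of s5, s1 is 1.
Check with x=1 y=0 z=0 w=0:
s0 = z AND x = 0 AND 1 = 0
s1 = w AND s0 = 0 AND 0 = 0
s2 = s1 NOR y = 0 NOR 0 = 1
s3 = w OR s2 = 0 OR 1 = 1
s4 = NOT s3 = NOT 1 = 0
s5 = s4 NOR w = 0 NOR 0 = 1
s6 = s5 NOR s1 = 1 NOR 0 = 0
So s6 = 0 as required.

x=1 y=0 z=0 w=0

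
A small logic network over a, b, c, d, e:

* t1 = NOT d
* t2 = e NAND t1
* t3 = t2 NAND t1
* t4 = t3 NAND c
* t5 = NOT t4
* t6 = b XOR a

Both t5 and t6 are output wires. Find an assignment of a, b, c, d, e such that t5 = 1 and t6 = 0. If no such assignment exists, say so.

a=1 b=1 c=1 d=0 e=1

Check with a=1 b=1 c=1 d=0 e=1:
t1 = NOT d = NOT 0 = 1
t2 = e NAND t1 = 1 NAND 1 = 0
t3 = t2 NAND t1 = 0 NAND 1 = 1
t4 = t3 NAND c = 1 NAND 1 = 0
t5 = NOT t4 = NOT 0 = 1
t6 = b XOR a = 1 XOR 1 = 0
So t5 = 1 and t6 = 0.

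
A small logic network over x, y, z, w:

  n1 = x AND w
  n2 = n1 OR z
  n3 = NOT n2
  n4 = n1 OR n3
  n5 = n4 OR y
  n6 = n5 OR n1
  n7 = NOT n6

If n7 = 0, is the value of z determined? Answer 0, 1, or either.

either

Both values of z occur among assignments with n7 = 0:
  z=0: x=0, y=0, z=0, w=0
  z=1: x=0, y=1, z=1, w=0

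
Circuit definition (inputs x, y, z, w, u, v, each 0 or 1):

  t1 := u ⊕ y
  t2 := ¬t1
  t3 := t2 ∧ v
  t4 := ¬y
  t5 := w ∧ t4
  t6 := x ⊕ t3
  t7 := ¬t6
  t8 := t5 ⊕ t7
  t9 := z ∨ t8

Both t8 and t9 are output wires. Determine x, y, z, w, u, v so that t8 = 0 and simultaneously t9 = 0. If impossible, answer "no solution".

x=0, y=1, z=0, w=1, u=1, v=1

Check with x=0, y=1, z=0, w=1, u=1, v=1:
t1 = u ⊕ y = 1 ⊕ 1 = 0
t2 = ¬t1 = ¬0 = 1
t3 = t2 ∧ v = 1 ∧ 1 = 1
t4 = ¬y = ¬1 = 0
t5 = w ∧ t4 = 1 ∧ 0 = 0
t6 = x ⊕ t3 = 0 ⊕ 1 = 1
t7 = ¬t6 = ¬1 = 0
t8 = t5 ⊕ t7 = 0 ⊕ 0 = 0
t9 = z ∨ t8 = 0 ∨ 0 = 0
So t8 = 0 and t9 = 0.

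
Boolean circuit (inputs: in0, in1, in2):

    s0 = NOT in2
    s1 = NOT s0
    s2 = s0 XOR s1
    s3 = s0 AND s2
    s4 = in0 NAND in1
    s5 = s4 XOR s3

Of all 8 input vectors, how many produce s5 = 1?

s5 = s4 XOR s3 must be 1, so s4 and s3 differ.
Satisfying assignments:
  in0=0, in1=0, in2=1
  in0=0, in1=1, in2=1
  in0=1, in1=0, in2=1
  in0=1, in1=1, in2=0

4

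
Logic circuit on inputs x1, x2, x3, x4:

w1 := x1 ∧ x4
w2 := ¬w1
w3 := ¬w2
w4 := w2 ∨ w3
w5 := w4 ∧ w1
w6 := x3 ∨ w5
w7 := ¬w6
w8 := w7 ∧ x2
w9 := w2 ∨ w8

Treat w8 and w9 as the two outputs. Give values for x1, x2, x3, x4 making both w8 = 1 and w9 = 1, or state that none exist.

Check with x1=0, x2=1, x3=0, x4=0:
w1 = x1 ∧ x4 = 0 ∧ 0 = 0
w2 = ¬w1 = ¬0 = 1
w3 = ¬w2 = ¬1 = 0
w4 = w2 ∨ w3 = 1 ∨ 0 = 1
w5 = w4 ∧ w1 = 1 ∧ 0 = 0
w6 = x3 ∨ w5 = 0 ∨ 0 = 0
w7 = ¬w6 = ¬0 = 1
w8 = w7 ∧ x2 = 1 ∧ 1 = 1
w9 = w2 ∨ w8 = 1 ∨ 1 = 1
So w8 = 1 and w9 = 1.

x1=0, x2=1, x3=0, x4=0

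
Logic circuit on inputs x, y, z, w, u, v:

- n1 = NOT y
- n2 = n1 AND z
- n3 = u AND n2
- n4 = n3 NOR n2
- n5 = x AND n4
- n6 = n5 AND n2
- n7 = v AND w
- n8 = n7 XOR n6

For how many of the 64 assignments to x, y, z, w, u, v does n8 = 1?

16

n8 = n7 XOR n6 must be 1, so n7 and n6 differ.
Enumerating the 64 input combinations, 16 give n8 = 1 and 48 give n8 = 0.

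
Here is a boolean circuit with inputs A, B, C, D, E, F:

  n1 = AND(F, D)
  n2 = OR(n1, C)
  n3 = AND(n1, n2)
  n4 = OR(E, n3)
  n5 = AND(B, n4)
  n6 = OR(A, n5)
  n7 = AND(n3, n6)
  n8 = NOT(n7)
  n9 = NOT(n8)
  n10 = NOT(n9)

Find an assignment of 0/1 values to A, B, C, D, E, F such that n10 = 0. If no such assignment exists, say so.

A=0, B=1, C=0, D=1, E=0, F=1

n10 = NOT(n9) must be 0, so n9 = 1.
Check with A=0, B=1, C=0, D=1, E=0, F=1:
n1 = AND(F, D) = AND(1, 1) = 1
n2 = OR(n1, C) = OR(1, 0) = 1
n3 = AND(n1, n2) = AND(1, 1) = 1
n4 = OR(E, n3) = OR(0, 1) = 1
n5 = AND(B, n4) = AND(1, 1) = 1
n6 = OR(A, n5) = OR(0, 1) = 1
n7 = AND(n3, n6) = AND(1, 1) = 1
n8 = NOT(n7) = NOT 1 = 0
n9 = NOT(n8) = NOT 0 = 1
n10 = NOT(n9) = NOT 1 = 0
So n10 = 0 as required.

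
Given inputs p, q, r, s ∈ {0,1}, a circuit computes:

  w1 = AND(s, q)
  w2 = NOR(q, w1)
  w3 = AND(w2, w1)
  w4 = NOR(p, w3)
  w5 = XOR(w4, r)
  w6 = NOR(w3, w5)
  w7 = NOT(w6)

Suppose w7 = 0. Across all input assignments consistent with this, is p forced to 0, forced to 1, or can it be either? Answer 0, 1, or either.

Both values of p occur among assignments with w7 = 0:
  p=0: p=0, q=0, r=1, s=0
  p=1: p=1, q=0, r=0, s=0

either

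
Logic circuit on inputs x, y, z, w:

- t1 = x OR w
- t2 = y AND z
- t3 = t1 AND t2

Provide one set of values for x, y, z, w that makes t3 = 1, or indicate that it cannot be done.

t3 = t1 AND t2 must be 1, so both t1 = 1 and t2 = 1.
t1 = x OR w must be 1, so at least one of x, w is 1.
Check with x=0, y=1, z=1, w=1:
t1 = x OR w = 0 OR 1 = 1
t2 = y AND z = 1 AND 1 = 1
t3 = t1 AND t2 = 1 AND 1 = 1
So t3 = 1 as required.

x=0, y=1, z=1, w=1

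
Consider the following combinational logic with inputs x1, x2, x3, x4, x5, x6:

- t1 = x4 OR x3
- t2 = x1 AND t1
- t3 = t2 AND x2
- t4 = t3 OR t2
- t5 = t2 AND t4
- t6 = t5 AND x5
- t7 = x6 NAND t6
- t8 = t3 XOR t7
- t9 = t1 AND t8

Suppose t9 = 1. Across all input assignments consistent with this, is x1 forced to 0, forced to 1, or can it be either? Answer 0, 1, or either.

either

Both values of x1 occur among assignments with t9 = 1:
  x1=0: x1=0, x2=0, x3=0, x4=1, x5=0, x6=0
  x1=1: x1=1, x2=0, x3=0, x4=1, x5=0, x6=0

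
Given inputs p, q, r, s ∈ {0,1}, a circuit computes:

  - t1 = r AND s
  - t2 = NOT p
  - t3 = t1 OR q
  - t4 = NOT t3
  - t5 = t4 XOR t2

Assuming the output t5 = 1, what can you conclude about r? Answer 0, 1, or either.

Both values of r occur among assignments with t5 = 1:
  r=0: p=0, q=1, r=0, s=0
  r=1: p=0, q=0, r=1, s=1

either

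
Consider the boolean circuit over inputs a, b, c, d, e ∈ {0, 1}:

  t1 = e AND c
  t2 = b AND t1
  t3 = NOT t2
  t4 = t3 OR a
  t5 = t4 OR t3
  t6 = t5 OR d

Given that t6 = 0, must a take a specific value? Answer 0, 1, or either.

t6 = t5 OR d must be 0, so both t5 = 0 and d = 0.
t5 = t4 OR t3 must be 0, so both t4 = 0 and t3 = 0.
Every assignment with t6 = 0 has a = 0; there are 1 such assignment(s).
  a=0, b=1, c=1, d=0, e=1

0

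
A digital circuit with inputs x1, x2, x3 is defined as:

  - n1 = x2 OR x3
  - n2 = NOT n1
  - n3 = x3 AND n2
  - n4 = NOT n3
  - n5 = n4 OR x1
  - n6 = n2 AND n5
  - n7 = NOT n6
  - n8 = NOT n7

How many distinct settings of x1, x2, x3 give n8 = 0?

n8 = NOT n7 must be 0, so n7 = 1.
n7 = NOT n6 must be 1, so n6 = 0.
Satisfying assignments:
  x1=0, x2=0, x3=1
  x1=0, x2=1, x3=0
  x1=0, x2=1, x3=1
  x1=1, x2=0, x3=1
  x1=1, x2=1, x3=0
  x1=1, x2=1, x3=1

6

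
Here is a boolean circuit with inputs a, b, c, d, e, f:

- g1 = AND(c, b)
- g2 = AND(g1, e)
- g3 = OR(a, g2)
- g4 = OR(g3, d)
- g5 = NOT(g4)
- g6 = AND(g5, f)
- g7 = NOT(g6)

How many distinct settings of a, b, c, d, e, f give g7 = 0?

7

g7 = NOT(g6) must be 0, so g6 = 1.
Enumerating the 64 input combinations, 7 give g7 = 0 and 57 give g7 = 1.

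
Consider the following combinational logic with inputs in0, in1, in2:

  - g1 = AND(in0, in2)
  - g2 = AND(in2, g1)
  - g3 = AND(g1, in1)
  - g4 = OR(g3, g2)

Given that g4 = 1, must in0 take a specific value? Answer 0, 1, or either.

1

g4 = OR(g3, g2) must be 1, so at least one of g3, g2 is 1.
Every assignment with g4 = 1 has in0 = 1; there are 2 such assignment(s).
  in0=1, in1=0, in2=1
  in0=1, in1=1, in2=1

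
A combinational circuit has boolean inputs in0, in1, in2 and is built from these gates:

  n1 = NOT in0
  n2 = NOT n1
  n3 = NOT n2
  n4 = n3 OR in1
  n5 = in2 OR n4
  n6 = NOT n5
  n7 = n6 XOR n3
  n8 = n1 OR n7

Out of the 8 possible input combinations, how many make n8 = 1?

5

n8 = n1 OR n7 must be 1, so at least one of n1, n7 is 1.
Satisfying assignments:
  in0=0, in1=0, in2=0
  in0=0, in1=0, in2=1
  in0=0, in1=1, in2=0
  in0=0, in1=1, in2=1
  in0=1, in1=0, in2=0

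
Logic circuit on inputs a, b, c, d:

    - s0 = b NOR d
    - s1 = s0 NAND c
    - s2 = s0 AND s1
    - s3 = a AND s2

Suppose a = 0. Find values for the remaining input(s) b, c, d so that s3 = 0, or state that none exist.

b=1, c=0, d=1

Check with a = 0 and b=1, c=0, d=1:
s0 = b NOR d = 1 NOR 1 = 0
s1 = s0 NAND c = 0 NAND 0 = 1
s2 = s0 AND s1 = 0 AND 1 = 0
s3 = a AND s2 = 0 AND 0 = 0
So s3 = 0.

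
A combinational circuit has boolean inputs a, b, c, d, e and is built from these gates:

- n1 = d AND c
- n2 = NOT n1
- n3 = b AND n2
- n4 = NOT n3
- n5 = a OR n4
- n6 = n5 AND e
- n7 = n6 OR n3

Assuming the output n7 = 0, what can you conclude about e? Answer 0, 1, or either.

n7 = n6 OR n3 must be 0, so both n6 = 0 and n3 = 0.
Every assignment with n7 = 0 has e = 0; there are 10 such assignment(s).

0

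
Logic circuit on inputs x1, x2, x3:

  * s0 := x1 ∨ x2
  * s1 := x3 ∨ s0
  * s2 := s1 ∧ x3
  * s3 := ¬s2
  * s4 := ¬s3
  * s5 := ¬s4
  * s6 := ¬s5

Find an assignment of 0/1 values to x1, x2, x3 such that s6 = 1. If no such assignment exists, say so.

x1=1 x2=1 x3=1

s6 = ¬s5 must be 1, so s5 = 0.
s5 = ¬s4 must be 0, so s4 = 1.
Check with x1=1 x2=1 x3=1:
s0 = x1 ∨ x2 = 1 ∨ 1 = 1
s1 = x3 ∨ s0 = 1 ∨ 1 = 1
s2 = s1 ∧ x3 = 1 ∧ 1 = 1
s3 = ¬s2 = ¬1 = 0
s4 = ¬s3 = ¬0 = 1
s5 = ¬s4 = ¬1 = 0
s6 = ¬s5 = ¬0 = 1
So s6 = 1 as required.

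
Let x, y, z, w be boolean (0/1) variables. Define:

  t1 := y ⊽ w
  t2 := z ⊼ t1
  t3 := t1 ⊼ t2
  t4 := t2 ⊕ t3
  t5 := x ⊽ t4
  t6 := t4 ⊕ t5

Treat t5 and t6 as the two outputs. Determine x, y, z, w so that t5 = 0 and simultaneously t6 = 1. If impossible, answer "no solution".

x=1 y=0 z=1 w=0

Check with x=1 y=0 z=1 w=0:
t1 = y ⊽ w = 0 ⊽ 0 = 1
t2 = z ⊼ t1 = 1 ⊼ 1 = 0
t3 = t1 ⊼ t2 = 1 ⊼ 0 = 1
t4 = t2 ⊕ t3 = 0 ⊕ 1 = 1
t5 = x ⊽ t4 = 1 ⊽ 1 = 0
t6 = t4 ⊕ t5 = 1 ⊕ 0 = 1
So t5 = 0 and t6 = 1.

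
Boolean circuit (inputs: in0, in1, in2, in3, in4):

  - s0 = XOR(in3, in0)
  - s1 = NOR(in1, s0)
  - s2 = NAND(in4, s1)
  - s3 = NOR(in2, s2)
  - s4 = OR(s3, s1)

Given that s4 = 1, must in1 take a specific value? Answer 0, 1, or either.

0

s4 = OR(s3, s1) must be 1, so at least one of s3, s1 is 1.
Every assignment with s4 = 1 has in1 = 0; there are 8 such assignment(s).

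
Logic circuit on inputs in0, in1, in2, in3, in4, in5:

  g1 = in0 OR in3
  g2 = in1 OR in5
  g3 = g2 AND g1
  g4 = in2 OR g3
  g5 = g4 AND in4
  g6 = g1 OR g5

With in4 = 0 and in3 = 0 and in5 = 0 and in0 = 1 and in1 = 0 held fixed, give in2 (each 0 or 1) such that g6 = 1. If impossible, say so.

Check with in4 = 0 and in3 = 0 and in5 = 0 and in0 = 1 and in1 = 0 and in2=0:
g1 = in0 OR in3 = 1 OR 0 = 1
g2 = in1 OR in5 = 0 OR 0 = 0
g3 = g2 AND g1 = 0 AND 1 = 0
g4 = in2 OR g3 = 0 OR 0 = 0
g5 = g4 AND in4 = 0 AND 0 = 0
g6 = g1 OR g5 = 1 OR 0 = 1
So g6 = 1.

in2=0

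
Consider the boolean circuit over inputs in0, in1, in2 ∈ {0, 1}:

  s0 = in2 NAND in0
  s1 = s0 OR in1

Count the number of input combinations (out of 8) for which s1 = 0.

1

s1 = s0 OR in1 must be 0, so both s0 = 0 and in1 = 0.
Satisfying assignments:
  in0=1, in1=0, in2=1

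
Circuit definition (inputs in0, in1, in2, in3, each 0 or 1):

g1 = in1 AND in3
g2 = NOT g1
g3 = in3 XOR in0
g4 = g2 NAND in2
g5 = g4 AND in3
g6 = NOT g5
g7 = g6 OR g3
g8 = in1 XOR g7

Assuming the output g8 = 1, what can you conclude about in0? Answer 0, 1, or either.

Both values of in0 occur among assignments with g8 = 1:
  in0=0: in0=0, in1=0, in2=0, in3=0
  in0=1: in0=1, in1=0, in2=0, in3=0

either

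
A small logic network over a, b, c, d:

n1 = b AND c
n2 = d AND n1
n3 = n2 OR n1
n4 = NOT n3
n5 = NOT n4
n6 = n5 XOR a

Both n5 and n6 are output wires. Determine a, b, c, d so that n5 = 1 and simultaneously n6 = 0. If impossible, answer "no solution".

Check with a=1, b=1, c=1, d=0:
n1 = b AND c = 1 AND 1 = 1
n2 = d AND n1 = 0 AND 1 = 0
n3 = n2 OR n1 = 0 OR 1 = 1
n4 = NOT n3 = NOT 1 = 0
n5 = NOT n4 = NOT 0 = 1
n6 = n5 XOR a = 1 XOR 1 = 0
So n5 = 1 and n6 = 0.

a=1, b=1, c=1, d=0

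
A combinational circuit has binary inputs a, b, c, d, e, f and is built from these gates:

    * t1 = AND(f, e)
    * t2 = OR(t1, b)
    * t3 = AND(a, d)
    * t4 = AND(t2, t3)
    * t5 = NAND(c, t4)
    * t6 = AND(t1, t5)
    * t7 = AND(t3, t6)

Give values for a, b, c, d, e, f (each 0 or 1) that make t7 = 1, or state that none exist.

a=1, b=1, c=0, d=1, e=1, f=1

Check with a=1, b=1, c=0, d=1, e=1, f=1:
t1 = AND(f, e) = AND(1, 1) = 1
t2 = OR(t1, b) = OR(1, 1) = 1
t3 = AND(a, d) = AND(1, 1) = 1
t4 = AND(t2, t3) = AND(1, 1) = 1
t5 = NAND(c, t4) = NAND(0, 1) = 1
t6 = AND(t1, t5) = AND(1, 1) = 1
t7 = AND(t3, t6) = AND(1, 1) = 1
So t7 = 1 as required.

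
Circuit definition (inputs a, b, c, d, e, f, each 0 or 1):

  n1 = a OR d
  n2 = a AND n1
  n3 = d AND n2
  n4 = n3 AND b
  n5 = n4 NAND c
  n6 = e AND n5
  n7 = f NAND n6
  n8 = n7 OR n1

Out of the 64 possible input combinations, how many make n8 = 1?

60

n8 = n7 OR n1 must be 1, so at least one of n7, n1 is 1.
Enumerating the 64 input combinations, 60 give n8 = 1 and 4 give n8 = 0.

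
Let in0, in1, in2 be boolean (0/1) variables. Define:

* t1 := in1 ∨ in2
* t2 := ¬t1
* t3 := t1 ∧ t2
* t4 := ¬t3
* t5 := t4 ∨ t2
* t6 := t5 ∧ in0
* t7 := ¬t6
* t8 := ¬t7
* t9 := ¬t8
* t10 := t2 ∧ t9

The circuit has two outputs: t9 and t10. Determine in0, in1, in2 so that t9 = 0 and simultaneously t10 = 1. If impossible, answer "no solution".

no solution exists

Across all 8 input combinations, none give both t9 = 0 and t10 = 1.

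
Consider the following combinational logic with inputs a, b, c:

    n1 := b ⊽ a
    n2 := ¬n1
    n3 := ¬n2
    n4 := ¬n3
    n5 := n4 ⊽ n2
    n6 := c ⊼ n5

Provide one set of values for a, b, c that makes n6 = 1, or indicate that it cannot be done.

a=1, b=0, c=1

n6 = c ⊼ n5 must be 1, so at least one of c, n5 is 0.
Check with a=1, b=0, c=1:
n1 = b ⊽ a = 0 ⊽ 1 = 0
n2 = ¬n1 = ¬0 = 1
n3 = ¬n2 = ¬1 = 0
n4 = ¬n3 = ¬0 = 1
n5 = n4 ⊽ n2 = 1 ⊽ 1 = 0
n6 = c ⊼ n5 = 1 ⊼ 0 = 1
So n6 = 1 as required.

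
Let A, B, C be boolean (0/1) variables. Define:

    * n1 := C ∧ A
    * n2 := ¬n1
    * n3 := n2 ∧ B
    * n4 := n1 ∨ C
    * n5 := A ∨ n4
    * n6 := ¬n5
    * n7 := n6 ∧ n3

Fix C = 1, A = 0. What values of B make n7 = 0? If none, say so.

n7 = n6 ∧ n3 must be 0, so at least one of n6, n3 is 0.
Check with C = 1, A = 0 and B=1:
n1 = C ∧ A = 1 ∧ 0 = 0
n2 = ¬n1 = ¬0 = 1
n3 = n2 ∧ B = 1 ∧ 1 = 1
n4 = n1 ∨ C = 0 ∨ 1 = 1
n5 = A ∨ n4 = 0 ∨ 1 = 1
n6 = ¬n5 = ¬1 = 0
n7 = n6 ∧ n3 = 0 ∧ 1 = 0
So n7 = 0.

B=1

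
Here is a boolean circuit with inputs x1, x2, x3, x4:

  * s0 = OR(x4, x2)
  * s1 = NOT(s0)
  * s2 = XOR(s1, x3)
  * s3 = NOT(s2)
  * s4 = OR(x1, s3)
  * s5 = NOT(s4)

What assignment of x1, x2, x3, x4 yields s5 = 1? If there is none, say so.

x1=0 x2=1 x3=1 x4=1

s5 = NOT(s4) must be 1, so s4 = 0.
s4 = OR(x1, s3) must be 0, so both x1 = 0 and s3 = 0.
s3 = NOT(s2) must be 0, so s2 = 1.
Check with x1=0 x2=1 x3=1 x4=1:
s0 = OR(x4, x2) = OR(1, 1) = 1
s1 = NOT(s0) = NOT 1 = 0
s2 = XOR(s1, x3) = XOR(0, 1) = 1
s3 = NOT(s2) = NOT 1 = 0
s4 = OR(x1, s3) = OR(0, 0) = 0
s5 = NOT(s4) = NOT 0 = 1
So s5 = 1 as required.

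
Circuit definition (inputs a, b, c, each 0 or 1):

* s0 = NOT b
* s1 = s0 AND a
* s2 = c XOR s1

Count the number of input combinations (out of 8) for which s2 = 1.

4

s2 = c XOR s1 must be 1, so c and s1 differ.
Enumerating the 8 input combinations, 4 give s2 = 1 and 4 give s2 = 0.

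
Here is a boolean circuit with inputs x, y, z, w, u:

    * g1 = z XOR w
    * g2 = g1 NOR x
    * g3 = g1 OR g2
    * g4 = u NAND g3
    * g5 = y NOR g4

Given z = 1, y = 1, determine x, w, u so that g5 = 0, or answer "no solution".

g5 = y NOR g4 must be 0, so at least one of y, g4 is 1.
Check with z = 1, y = 1 and x=0, w=0, u=1:
g1 = z XOR w = 1 XOR 0 = 1
g2 = g1 NOR x = 1 NOR 0 = 0
g3 = g1 OR g2 = 1 OR 0 = 1
g4 = u NAND g3 = 1 NAND 1 = 0
g5 = y NOR g4 = 1 NOR 0 = 0
So g5 = 0.

x=0 w=0 u=1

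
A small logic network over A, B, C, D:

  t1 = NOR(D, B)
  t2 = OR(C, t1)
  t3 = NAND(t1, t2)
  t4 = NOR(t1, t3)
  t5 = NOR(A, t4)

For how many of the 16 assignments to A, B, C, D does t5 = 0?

8

t5 = NOR(A, t4) must be 0, so at least one of A, t4 is 1.
Enumerating the 16 input combinations, 8 give t5 = 0 and 8 give t5 = 1.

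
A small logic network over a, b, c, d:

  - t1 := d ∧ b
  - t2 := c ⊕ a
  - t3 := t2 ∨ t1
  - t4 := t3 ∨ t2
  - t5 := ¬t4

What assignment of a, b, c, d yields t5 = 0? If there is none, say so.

t5 = ¬t4 must be 0, so t4 = 1.
Check with a=0, b=0, c=1, d=0:
t1 = d ∧ b = 0 ∧ 0 = 0
t2 = c ⊕ a = 1 ⊕ 0 = 1
t3 = t2 ∨ t1 = 1 ∨ 0 = 1
t4 = t3 ∨ t2 = 1 ∨ 1 = 1
t5 = ¬t4 = ¬1 = 0
So t5 = 0 as required.

a=0, b=0, c=1, d=0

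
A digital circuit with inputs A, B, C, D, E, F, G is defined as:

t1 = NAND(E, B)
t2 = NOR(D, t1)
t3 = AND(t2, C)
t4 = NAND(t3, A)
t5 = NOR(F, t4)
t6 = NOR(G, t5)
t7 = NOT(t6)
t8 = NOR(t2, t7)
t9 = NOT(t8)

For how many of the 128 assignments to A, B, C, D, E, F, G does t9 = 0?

56

t9 = NOT(t8) must be 0, so t8 = 1.
Enumerating the 128 input combinations, 56 give t9 = 0 and 72 give t9 = 1.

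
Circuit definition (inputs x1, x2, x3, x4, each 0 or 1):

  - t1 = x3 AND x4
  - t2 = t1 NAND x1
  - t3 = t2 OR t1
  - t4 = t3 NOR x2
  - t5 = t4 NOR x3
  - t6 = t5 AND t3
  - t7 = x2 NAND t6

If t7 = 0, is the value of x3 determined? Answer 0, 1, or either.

t7 = x2 NAND t6 must be 0, so both x2 = 1 and t6 = 1.
t6 = t5 AND t3 must be 1, so both t5 = 1 and t3 = 1.
t5 = t4 NOR x3 must be 1, so both t4 = 0 and x3 = 0.
Every assignment with t7 = 0 has x3 = 0; there are 4 such assignment(s).
  x1=0, x2=1, x3=0, x4=0
  x1=0, x2=1, x3=0, x4=1
  x1=1, x2=1, x3=0, x4=0
  x1=1, x2=1, x3=0, x4=1

0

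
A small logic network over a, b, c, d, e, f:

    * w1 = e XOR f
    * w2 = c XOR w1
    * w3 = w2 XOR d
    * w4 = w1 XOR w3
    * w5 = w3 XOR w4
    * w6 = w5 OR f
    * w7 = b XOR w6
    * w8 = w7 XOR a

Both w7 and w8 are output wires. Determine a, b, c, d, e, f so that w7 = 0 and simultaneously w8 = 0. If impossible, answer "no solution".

Check with a=0, b=1, c=0, d=1, e=1, f=1:
w1 = e XOR f = 1 XOR 1 = 0
w2 = c XOR w1 = 0 XOR 0 = 0
w3 = w2 XOR d = 0 XOR 1 = 1
w4 = w1 XOR w3 = 0 XOR 1 = 1
w5 = w3 XOR w4 = 1 XOR 1 = 0
w6 = w5 OR f = 0 OR 1 = 1
w7 = b XOR w6 = 1 XOR 1 = 0
w8 = w7 XOR a = 0 XOR 0 = 0
So w7 = 0 and w8 = 0.

a=0, b=1, c=0, d=1, e=1, f=1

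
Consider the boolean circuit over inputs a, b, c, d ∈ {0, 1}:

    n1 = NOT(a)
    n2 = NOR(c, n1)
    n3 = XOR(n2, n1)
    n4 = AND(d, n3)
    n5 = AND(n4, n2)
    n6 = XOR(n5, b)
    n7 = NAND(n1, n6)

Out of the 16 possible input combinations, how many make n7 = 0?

n7 = NAND(n1, n6) must be 0, so both n1 = 1 and n6 = 1.
Satisfying assignments:
  a=0, b=1, c=0, d=0
  a=0, b=1, c=0, d=1
  a=0, b=1, c=1, d=0
  a=0, b=1, c=1, d=1

4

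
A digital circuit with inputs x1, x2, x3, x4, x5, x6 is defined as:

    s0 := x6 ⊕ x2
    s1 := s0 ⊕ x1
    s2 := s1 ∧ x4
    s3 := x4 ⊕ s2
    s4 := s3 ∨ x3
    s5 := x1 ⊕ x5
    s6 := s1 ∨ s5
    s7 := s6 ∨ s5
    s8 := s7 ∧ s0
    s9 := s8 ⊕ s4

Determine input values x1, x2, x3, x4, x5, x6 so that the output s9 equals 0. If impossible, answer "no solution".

Check with x1=1 x2=1 x3=0 x4=0 x5=1 x6=0:
s0 = x6 ⊕ x2 = 0 ⊕ 1 = 1
s1 = s0 ⊕ x1 = 1 ⊕ 1 = 0
s2 = s1 ∧ x4 = 0 ∧ 0 = 0
s3 = x4 ⊕ s2 = 0 ⊕ 0 = 0
s4 = s3 ∨ x3 = 0 ∨ 0 = 0
s5 = x1 ⊕ x5 = 1 ⊕ 1 = 0
s6 = s1 ∨ s5 = 0 ∨ 0 = 0
s7 = s6 ∨ s5 = 0 ∨ 0 = 0
s8 = s7 ∧ s0 = 0 ∧ 1 = 0
s9 = s8 ⊕ s4 = 0 ⊕ 0 = 0
So s9 = 0 as required.

x1=1 x2=1 x3=0 x4=0 x5=1 x6=0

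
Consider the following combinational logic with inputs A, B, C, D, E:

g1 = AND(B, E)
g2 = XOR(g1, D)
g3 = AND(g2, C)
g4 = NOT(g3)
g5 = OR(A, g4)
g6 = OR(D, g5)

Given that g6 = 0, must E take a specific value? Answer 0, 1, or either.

g6 = OR(D, g5) must be 0, so both D = 0 and g5 = 0.
Every assignment with g6 = 0 has E = 1; there are 1 such assignment(s).
  A=0, B=1, C=1, D=0, E=1

1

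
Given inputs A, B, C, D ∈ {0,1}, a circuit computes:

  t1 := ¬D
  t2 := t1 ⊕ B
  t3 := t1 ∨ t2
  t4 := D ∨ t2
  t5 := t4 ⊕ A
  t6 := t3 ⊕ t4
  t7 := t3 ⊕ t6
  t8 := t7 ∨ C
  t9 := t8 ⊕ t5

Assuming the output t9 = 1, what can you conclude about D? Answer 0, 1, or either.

either

Both values of D occur among assignments with t9 = 1:
  D=0: A=0, B=1, C=1, D=0
  D=1: A=1, B=0, C=0, D=1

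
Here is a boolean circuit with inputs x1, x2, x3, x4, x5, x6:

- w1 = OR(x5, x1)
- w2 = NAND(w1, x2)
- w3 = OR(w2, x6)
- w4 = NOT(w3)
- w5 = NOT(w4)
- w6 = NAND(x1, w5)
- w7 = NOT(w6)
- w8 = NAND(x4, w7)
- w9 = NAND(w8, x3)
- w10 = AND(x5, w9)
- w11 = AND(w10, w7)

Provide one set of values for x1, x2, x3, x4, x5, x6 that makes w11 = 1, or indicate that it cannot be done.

w11 = AND(w10, w7) must be 1, so both w10 = 1 and w7 = 1.
w10 = AND(x5, w9) must be 1, so both x5 = 1 and w9 = 1.
Check with x1=1, x2=0, x3=0, x4=0, x5=1, x6=0:
w1 = OR(x5, x1) = OR(1, 1) = 1
w2 = NAND(w1, x2) = NAND(1, 0) = 1
w3 = OR(w2, x6) = OR(1, 0) = 1
w4 = NOT(w3) = NOT 1 = 0
w5 = NOT(w4) = NOT 0 = 1
w6 = NAND(x1, w5) = NAND(1, 1) = 0
w7 = NOT(w6) = NOT 0 = 1
w8 = NAND(x4, w7) = NAND(0, 1) = 1
w9 = NAND(w8, x3) = NAND(1, 0) = 1
w10 = AND(x5, w9) = AND(1, 1) = 1
w11 = AND(w10, w7) = AND(1, 1) = 1
So w11 = 1 as required.

x1=1, x2=0, x3=0, x4=0, x5=1, x6=0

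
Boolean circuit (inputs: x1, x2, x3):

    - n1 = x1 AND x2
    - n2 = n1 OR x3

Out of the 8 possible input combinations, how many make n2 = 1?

n2 = n1 OR x3 must be 1, so at least one of n1, x3 is 1.
Satisfying assignments:
  x1=0, x2=0, x3=1
  x1=0, x2=1, x3=1
  x1=1, x2=0, x3=1
  x1=1, x2=1, x3=0
  x1=1, x2=1, x3=1

5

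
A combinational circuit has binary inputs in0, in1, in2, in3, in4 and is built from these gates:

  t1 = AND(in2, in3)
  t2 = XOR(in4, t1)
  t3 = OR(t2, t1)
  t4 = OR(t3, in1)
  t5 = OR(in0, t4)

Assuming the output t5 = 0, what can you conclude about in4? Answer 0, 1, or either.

0

t5 = OR(in0, t4) must be 0, so both in0 = 0 and t4 = 0.
t4 = OR(t3, in1) must be 0, so both t3 = 0 and in1 = 0.
t3 = OR(t2, t1) must be 0, so both t2 = 0 and t1 = 0.
Every assignment with t5 = 0 has in4 = 0; there are 3 such assignment(s).
  in0=0, in1=0, in2=0, in3=0, in4=0
  in0=0, in1=0, in2=0, in3=1, in4=0
  in0=0, in1=0, in2=1, in3=0, in4=0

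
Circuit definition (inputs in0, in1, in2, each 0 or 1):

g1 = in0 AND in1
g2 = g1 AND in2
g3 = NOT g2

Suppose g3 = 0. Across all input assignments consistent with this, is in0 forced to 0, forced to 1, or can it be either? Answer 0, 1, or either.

g3 = NOT g2 must be 0, so g2 = 1.
Every assignment with g3 = 0 has in0 = 1; there are 1 such assignment(s).
  in0=1, in1=1, in2=1

1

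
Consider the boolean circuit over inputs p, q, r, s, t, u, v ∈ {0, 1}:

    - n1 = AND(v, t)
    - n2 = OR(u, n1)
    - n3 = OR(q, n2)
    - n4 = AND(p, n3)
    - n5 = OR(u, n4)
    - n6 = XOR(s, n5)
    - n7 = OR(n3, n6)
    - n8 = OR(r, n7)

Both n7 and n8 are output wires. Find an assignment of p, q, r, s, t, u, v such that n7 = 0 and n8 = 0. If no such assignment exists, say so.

p=1, q=0, r=0, s=0, t=0, u=0, v=1

Check with p=1, q=0, r=0, s=0, t=0, u=0, v=1:
n1 = AND(v, t) = AND(1, 0) = 0
n2 = OR(u, n1) = OR(0, 0) = 0
n3 = OR(q, n2) = OR(0, 0) = 0
n4 = AND(p, n3) = AND(1, 0) = 0
n5 = OR(u, n4) = OR(0, 0) = 0
n6 = XOR(s, n5) = XOR(0, 0) = 0
n7 = OR(n3, n6) = OR(0, 0) = 0
n8 = OR(r, n7) = OR(0, 0) = 0
So n7 = 0 and n8 = 0.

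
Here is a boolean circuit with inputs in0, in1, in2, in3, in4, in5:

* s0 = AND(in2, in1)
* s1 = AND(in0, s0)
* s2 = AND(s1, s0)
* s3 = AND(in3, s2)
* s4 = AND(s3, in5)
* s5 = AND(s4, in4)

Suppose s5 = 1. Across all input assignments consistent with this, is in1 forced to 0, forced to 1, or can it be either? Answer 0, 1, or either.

s5 = AND(s4, in4) must be 1, so both s4 = 1 and in4 = 1.
s4 = AND(s3, in5) must be 1, so both s3 = 1 and in5 = 1.
Every assignment with s5 = 1 has in1 = 1; there are 1 such assignment(s).
  in0=1, in1=1, in2=1, in3=1, in4=1, in5=1

1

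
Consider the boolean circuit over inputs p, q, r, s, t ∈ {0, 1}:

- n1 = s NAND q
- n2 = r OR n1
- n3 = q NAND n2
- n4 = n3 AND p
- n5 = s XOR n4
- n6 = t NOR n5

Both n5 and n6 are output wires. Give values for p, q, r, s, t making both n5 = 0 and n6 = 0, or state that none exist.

p=0, q=1, r=0, s=0, t=1

Check with p=0, q=1, r=0, s=0, t=1:
n1 = s NAND q = 0 NAND 1 = 1
n2 = r OR n1 = 0 OR 1 = 1
n3 = q NAND n2 = 1 NAND 1 = 0
n4 = n3 AND p = 0 AND 0 = 0
n5 = s XOR n4 = 0 XOR 0 = 0
n6 = t NOR n5 = 1 NOR 0 = 0
So n5 = 0 and n6 = 0.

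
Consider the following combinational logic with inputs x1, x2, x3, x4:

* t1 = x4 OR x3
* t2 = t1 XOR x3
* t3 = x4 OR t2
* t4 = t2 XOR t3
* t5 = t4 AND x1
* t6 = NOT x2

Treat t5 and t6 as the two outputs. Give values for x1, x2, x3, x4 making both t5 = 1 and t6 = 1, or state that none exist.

x1=1, x2=0, x3=1, x4=1

Check with x1=1, x2=0, x3=1, x4=1:
t1 = x4 OR x3 = 1 OR 1 = 1
t2 = t1 XOR x3 = 1 XOR 1 = 0
t3 = x4 OR t2 = 1 OR 0 = 1
t4 = t2 XOR t3 = 0 XOR 1 = 1
t5 = t4 AND x1 = 1 AND 1 = 1
t6 = NOT x2 = NOT 0 = 1
So t5 = 1 and t6 = 1.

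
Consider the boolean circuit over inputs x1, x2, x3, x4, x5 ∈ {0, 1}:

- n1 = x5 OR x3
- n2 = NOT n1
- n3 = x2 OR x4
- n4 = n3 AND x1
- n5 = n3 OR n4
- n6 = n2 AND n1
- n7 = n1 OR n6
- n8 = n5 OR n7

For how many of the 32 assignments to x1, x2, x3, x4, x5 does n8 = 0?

n8 = n5 OR n7 must be 0, so both n5 = 0 and n7 = 0.
Enumerating the 32 input combinations, 2 give n8 = 0 and 30 give n8 = 1.

2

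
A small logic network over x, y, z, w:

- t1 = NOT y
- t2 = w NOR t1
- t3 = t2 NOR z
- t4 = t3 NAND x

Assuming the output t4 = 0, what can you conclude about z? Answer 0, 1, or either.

t4 = t3 NAND x must be 0, so both t3 = 1 and x = 1.
t3 = t2 NOR z must be 1, so both t2 = 0 and z = 0.
t2 = w NOR t1 must be 0, so at least one of w, t1 is 1.
Every assignment with t4 = 0 has z = 0; there are 3 such assignment(s).
  x=1, y=0, z=0, w=0
  x=1, y=0, z=0, w=1
  x=1, y=1, z=0, w=1

0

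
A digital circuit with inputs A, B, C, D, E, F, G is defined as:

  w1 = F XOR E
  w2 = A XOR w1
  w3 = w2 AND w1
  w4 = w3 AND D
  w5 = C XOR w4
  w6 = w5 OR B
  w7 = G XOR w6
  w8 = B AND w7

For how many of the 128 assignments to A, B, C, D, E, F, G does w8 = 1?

w8 = B AND w7 must be 1, so both B = 1 and w7 = 1.
w7 = G XOR w6 must be 1, so G and w6 differ.
Enumerating the 128 input combinations, 32 give w8 = 1 and 96 give w8 = 0.

32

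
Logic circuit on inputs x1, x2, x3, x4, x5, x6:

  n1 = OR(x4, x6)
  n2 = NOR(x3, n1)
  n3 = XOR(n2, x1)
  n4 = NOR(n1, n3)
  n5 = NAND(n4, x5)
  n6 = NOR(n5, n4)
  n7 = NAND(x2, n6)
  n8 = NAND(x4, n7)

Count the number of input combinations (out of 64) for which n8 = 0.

n8 = NAND(x4, n7) must be 0, so both x4 = 1 and n7 = 1.
Enumerating the 64 input combinations, 32 give n8 = 0 and 32 give n8 = 1.

32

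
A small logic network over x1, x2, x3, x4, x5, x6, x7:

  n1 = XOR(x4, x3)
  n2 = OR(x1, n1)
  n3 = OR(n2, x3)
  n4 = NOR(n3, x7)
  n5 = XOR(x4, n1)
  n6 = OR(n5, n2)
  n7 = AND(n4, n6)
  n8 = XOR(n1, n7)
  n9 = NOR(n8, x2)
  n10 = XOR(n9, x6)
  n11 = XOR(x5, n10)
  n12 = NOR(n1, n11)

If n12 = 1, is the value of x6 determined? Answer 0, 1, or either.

either

Both values of x6 occur among assignments with n12 = 1:
  x6=0: x1=0, x2=0, x3=0, x4=0, x5=1, x6=0, x7=0
  x6=1: x1=0, x2=0, x3=0, x4=0, x5=0, x6=1, x7=0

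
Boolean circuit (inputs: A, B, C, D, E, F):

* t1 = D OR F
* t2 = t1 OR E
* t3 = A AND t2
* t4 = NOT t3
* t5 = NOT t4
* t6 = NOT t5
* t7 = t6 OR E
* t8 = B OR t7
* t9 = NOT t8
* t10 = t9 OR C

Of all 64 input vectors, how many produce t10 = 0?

t10 = t9 OR C must be 0, so both t9 = 0 and C = 0.
Enumerating the 64 input combinations, 29 give t10 = 0 and 35 give t10 = 1.

29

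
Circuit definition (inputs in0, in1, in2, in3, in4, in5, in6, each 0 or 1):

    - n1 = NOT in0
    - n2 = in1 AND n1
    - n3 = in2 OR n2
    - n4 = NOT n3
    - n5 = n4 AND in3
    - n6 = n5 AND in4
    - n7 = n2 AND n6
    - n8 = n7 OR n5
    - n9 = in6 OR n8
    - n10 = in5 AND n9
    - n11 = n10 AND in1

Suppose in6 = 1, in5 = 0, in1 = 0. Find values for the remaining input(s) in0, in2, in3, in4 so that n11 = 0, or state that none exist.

in0=0 in2=0 in3=0 in4=0

n11 = n10 AND in1 must be 0, so at least one of n10, in1 is 0.
Check with in6 = 1, in5 = 0, in1 = 0 and in0=0, in2=0, in3=0, in4=0:
n1 = NOT in0 = NOT 0 = 1
n2 = in1 AND n1 = 0 AND 1 = 0
n3 = in2 OR n2 = 0 OR 0 = 0
n4 = NOT n3 = NOT 0 = 1
n5 = n4 AND in3 = 1 AND 0 = 0
n6 = n5 AND in4 = 0 AND 0 = 0
n7 = n2 AND n6 = 0 AND 0 = 0
n8 = n7 OR n5 = 0 OR 0 = 0
n9 = in6 OR n8 = 1 OR 0 = 1
n10 = in5 AND n9 = 0 AND 1 = 0
n11 = n10 AND in1 = 0 AND 0 = 0
So n11 = 0.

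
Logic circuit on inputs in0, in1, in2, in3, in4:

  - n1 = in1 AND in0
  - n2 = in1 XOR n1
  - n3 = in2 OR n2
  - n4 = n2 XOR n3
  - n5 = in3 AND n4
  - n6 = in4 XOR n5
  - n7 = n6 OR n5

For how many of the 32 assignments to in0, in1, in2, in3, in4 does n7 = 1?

19

n7 = n6 OR n5 must be 1, so at least one of n6, n5 is 1.
Enumerating the 32 input combinations, 19 give n7 = 1 and 13 give n7 = 0.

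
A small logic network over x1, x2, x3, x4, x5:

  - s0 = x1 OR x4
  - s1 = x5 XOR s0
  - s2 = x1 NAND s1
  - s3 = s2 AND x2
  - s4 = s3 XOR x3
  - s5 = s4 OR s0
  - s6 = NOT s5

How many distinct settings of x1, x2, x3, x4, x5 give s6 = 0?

28

s6 = NOT s5 must be 0, so s5 = 1.
s5 = s4 OR s0 must be 1, so at least one of s4, s0 is 1.
Enumerating the 32 input combinations, 28 give s6 = 0 and 4 give s6 = 1.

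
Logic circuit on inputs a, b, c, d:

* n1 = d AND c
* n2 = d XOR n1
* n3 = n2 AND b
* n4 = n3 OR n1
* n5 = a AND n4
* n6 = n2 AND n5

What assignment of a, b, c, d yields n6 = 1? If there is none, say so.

n6 = n2 AND n5 must be 1, so both n2 = 1 and n5 = 1.
n2 = d XOR n1 must be 1, so d and n1 differ.
Check with a=1 b=1 c=0 d=1:
n1 = d AND c = 1 AND 0 = 0
n2 = d XOR n1 = 1 XOR 0 = 1
n3 = n2 AND b = 1 AND 1 = 1
n4 = n3 OR n1 = 1 OR 0 = 1
n5 = a AND n4 = 1 AND 1 = 1
n6 = n2 AND n5 = 1 AND 1 = 1
So n6 = 1 as required.

a=1 b=1 c=0 d=1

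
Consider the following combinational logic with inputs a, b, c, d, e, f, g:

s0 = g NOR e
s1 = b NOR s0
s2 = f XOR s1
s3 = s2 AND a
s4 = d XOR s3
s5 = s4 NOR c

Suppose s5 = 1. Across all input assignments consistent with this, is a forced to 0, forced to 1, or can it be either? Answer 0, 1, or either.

either

Both values of a occur among assignments with s5 = 1:
  a=0: a=0, b=0, c=0, d=0, e=0, f=0, g=0
  a=1: a=1, b=0, c=0, d=0, e=0, f=0, g=0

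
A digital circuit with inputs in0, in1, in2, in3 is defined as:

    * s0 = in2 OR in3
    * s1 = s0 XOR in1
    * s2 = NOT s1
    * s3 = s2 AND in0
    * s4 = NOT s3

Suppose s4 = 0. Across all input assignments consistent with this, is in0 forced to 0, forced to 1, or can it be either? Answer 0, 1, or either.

1

s4 = NOT s3 must be 0, so s3 = 1.
Every assignment with s4 = 0 has in0 = 1; there are 4 such assignment(s).
  in0=1, in1=0, in2=0, in3=0
  in0=1, in1=1, in2=0, in3=1
  in0=1, in1=1, in2=1, in3=0
  in0=1, in1=1, in2=1, in3=1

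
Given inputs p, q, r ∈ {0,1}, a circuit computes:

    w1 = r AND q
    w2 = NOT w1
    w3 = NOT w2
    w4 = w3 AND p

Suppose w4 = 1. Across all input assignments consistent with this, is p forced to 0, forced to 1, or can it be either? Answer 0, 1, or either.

w4 = w3 AND p must be 1, so both w3 = 1 and p = 1.
Every assignment with w4 = 1 has p = 1; there are 1 such assignment(s).
  p=1, q=1, r=1

1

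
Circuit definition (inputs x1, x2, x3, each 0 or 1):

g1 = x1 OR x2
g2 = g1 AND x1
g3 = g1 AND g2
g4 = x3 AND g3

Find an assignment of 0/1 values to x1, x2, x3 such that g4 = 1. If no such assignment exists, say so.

g4 = x3 AND g3 must be 1, so both x3 = 1 and g3 = 1.
Check with x1=1 x2=0 x3=1:
g1 = x1 OR x2 = 1 OR 0 = 1
g2 = g1 AND x1 = 1 AND 1 = 1
g3 = g1 AND g2 = 1 AND 1 = 1
g4 = x3 AND g3 = 1 AND 1 = 1
So g4 = 1 as required.

x1=1 x2=0 x3=1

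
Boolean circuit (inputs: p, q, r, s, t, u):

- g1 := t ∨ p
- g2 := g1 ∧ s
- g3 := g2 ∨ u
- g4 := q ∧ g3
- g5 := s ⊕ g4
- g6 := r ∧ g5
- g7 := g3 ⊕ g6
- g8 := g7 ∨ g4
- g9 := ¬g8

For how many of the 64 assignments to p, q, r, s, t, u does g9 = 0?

39

g9 = ¬g8 must be 0, so g8 = 1.
Enumerating the 64 input combinations, 39 give g9 = 0 and 25 give g9 = 1.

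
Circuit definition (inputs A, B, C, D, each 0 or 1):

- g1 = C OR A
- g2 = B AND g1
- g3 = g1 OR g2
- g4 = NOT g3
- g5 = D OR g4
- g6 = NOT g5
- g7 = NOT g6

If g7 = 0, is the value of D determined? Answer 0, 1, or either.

g7 = NOT g6 must be 0, so g6 = 1.
g6 = NOT g5 must be 1, so g5 = 0.
g5 = D OR g4 must be 0, so both D = 0 and g4 = 0.
Every assignment with g7 = 0 has D = 0; there are 6 such assignment(s).

0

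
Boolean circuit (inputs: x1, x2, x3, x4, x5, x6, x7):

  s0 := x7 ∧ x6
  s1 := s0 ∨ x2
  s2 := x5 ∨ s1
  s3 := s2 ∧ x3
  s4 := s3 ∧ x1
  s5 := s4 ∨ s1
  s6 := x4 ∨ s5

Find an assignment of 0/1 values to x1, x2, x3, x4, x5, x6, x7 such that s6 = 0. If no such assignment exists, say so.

x1=0 x2=0 x3=1 x4=0 x5=1 x6=1 x7=0

s6 = x4 ∨ s5 must be 0, so both x4 = 0 and s5 = 0.
Check with x1=0 x2=0 x3=1 x4=0 x5=1 x6=1 x7=0:
s0 = x7 ∧ x6 = 0 ∧ 1 = 0
s1 = s0 ∨ x2 = 0 ∨ 0 = 0
s2 = x5 ∨ s1 = 1 ∨ 0 = 1
s3 = s2 ∧ x3 = 1 ∧ 1 = 1
s4 = s3 ∧ x1 = 1 ∧ 0 = 0
s5 = s4 ∨ s1 = 0 ∨ 0 = 0
s6 = x4 ∨ s5 = 0 ∨ 0 = 0
So s6 = 0 as required.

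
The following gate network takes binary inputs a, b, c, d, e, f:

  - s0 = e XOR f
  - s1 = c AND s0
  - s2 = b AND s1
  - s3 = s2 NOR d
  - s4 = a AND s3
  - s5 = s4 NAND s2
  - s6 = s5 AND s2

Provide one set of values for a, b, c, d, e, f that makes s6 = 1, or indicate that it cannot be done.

a=1 b=1 c=1 d=0 e=1 f=0

s6 = s5 AND s2 must be 1, so both s5 = 1 and s2 = 1.
s5 = s4 NAND s2 must be 1, so at least one of s4, s2 is 0.
Check with a=1 b=1 c=1 d=0 e=1 f=0:
s0 = e XOR f = 1 XOR 0 = 1
s1 = c AND s0 = 1 AND 1 = 1
s2 = b AND s1 = 1 AND 1 = 1
s3 = s2 NOR d = 1 NOR 0 = 0
s4 = a AND s3 = 1 AND 0 = 0
s5 = s4 NAND s2 = 0 NAND 1 = 1
s6 = s5 AND s2 = 1 AND 1 = 1
So s6 = 1 as required.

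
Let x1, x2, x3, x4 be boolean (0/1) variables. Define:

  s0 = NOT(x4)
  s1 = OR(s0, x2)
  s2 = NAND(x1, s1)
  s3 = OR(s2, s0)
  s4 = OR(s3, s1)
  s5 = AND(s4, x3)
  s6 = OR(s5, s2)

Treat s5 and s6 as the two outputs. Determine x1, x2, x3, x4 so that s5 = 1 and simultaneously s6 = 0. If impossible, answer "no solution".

no solution exists

Across all 16 input combinations, none give both s5 = 1 and s6 = 0.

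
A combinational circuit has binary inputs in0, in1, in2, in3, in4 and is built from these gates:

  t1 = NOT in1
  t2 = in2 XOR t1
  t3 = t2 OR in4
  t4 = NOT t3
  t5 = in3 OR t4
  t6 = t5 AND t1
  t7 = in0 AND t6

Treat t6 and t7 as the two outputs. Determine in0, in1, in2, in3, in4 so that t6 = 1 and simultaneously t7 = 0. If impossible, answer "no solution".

in0=0 in1=0 in2=0 in3=1 in4=1

Check with in0=0 in1=0 in2=0 in3=1 in4=1:
t1 = NOT in1 = NOT 0 = 1
t2 = in2 XOR t1 = 0 XOR 1 = 1
t3 = t2 OR in4 = 1 OR 1 = 1
t4 = NOT t3 = NOT 1 = 0
t5 = in3 OR t4 = 1 OR 0 = 1
t6 = t5 AND t1 = 1 AND 1 = 1
t7 = in0 AND t6 = 0 AND 1 = 0
So t6 = 1 and t7 = 0.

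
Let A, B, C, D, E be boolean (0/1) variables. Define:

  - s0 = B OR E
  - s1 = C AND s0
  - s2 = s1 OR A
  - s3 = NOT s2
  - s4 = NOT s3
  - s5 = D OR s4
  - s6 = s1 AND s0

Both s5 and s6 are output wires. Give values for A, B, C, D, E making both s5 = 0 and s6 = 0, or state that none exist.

A=0, B=1, C=0, D=0, E=0

Check with A=0, B=1, C=0, D=0, E=0:
s0 = B OR E = 1 OR 0 = 1
s1 = C AND s0 = 0 AND 1 = 0
s2 = s1 OR A = 0 OR 0 = 0
s3 = NOT s2 = NOT 0 = 1
s4 = NOT s3 = NOT 1 = 0
s5 = D OR s4 = 0 OR 0 = 0
s6 = s1 AND s0 = 0 AND 1 = 0
So s5 = 0 and s6 = 0.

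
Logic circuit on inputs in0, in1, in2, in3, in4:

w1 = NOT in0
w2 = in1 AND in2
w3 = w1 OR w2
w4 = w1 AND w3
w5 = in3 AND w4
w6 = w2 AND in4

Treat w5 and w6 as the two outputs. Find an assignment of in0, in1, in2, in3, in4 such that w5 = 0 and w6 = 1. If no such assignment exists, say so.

in0=1, in1=1, in2=1, in3=0, in4=1

Check with in0=1, in1=1, in2=1, in3=0, in4=1:
w1 = NOT in0 = NOT 1 = 0
w2 = in1 AND in2 = 1 AND 1 = 1
w3 = w1 OR w2 = 0 OR 1 = 1
w4 = w1 AND w3 = 0 AND 1 = 0
w5 = in3 AND w4 = 0 AND 0 = 0
w6 = w2 AND in4 = 1 AND 1 = 1
So w5 = 0 and w6 = 1.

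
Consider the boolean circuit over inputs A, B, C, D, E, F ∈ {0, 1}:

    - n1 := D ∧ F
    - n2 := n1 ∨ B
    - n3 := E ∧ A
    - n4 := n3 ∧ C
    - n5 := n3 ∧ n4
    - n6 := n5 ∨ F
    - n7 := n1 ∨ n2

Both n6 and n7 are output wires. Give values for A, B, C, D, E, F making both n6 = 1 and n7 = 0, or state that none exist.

Check with A=1, B=0, C=0, D=0, E=1, F=1:
n1 = D ∧ F = 0 ∧ 1 = 0
n2 = n1 ∨ B = 0 ∨ 0 = 0
n3 = E ∧ A = 1 ∧ 1 = 1
n4 = n3 ∧ C = 1 ∧ 0 = 0
n5 = n3 ∧ n4 = 1 ∧ 0 = 0
n6 = n5 ∨ F = 0 ∨ 1 = 1
n7 = n1 ∨ n2 = 0 ∨ 0 = 0
So n6 = 1 and n7 = 0.

A=1, B=0, C=0, D=0, E=1, F=1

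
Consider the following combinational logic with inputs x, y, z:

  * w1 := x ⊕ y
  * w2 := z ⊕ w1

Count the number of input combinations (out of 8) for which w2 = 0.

4

w2 = z ⊕ w1 must be 0, so z and w1 are equal.
Enumerating the 8 input combinations, 4 give w2 = 0 and 4 give w2 = 1.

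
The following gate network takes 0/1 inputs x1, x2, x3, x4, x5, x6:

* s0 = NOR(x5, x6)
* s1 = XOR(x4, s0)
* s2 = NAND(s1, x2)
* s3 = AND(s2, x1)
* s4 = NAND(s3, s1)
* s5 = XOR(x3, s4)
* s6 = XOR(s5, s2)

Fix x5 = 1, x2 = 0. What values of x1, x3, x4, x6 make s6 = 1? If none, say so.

x1=0, x3=1, x4=0, x6=0

s6 = XOR(s5, s2) must be 1, so s5 and s2 differ.
Check with x5 = 1, x2 = 0 and x1=0, x3=1, x4=0, x6=0:
s0 = NOR(x5, x6) = NOR(1, 0) = 0
s1 = XOR(x4, s0) = XOR(0, 0) = 0
s2 = NAND(s1, x2) = NAND(0, 0) = 1
s3 = AND(s2, x1) = AND(1, 0) = 0
s4 = NAND(s3, s1) = NAND(0, 0) = 1
s5 = XOR(x3, s4) = XOR(1, 1) = 0
s6 = XOR(s5, s2) = XOR(0, 1) = 1
So s6 = 1.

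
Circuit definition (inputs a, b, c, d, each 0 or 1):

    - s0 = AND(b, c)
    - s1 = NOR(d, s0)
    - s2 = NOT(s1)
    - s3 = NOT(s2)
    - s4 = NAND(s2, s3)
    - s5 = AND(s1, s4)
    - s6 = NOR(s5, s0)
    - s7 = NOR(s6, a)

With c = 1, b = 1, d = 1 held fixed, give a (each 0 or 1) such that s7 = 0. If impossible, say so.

a=1

s7 = NOR(s6, a) must be 0, so at least one of s6, a is 1.
Check with c = 1, b = 1, d = 1 and a=1:
s0 = AND(b, c) = AND(1, 1) = 1
s1 = NOR(d, s0) = NOR(1, 1) = 0
s2 = NOT(s1) = NOT 0 = 1
s3 = NOT(s2) = NOT 1 = 0
s4 = NAND(s2, s3) = NAND(1, 0) = 1
s5 = AND(s1, s4) = AND(0, 1) = 0
s6 = NOR(s5, s0) = NOR(0, 1) = 0
s7 = NOR(s6, a) = NOR(0, 1) = 0
So s7 = 0.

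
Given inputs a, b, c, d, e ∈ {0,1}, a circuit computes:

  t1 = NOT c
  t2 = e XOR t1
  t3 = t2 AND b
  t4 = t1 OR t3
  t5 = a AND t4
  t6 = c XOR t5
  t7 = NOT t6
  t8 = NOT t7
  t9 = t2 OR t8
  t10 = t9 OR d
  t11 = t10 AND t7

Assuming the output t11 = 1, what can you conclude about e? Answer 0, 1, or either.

either

Both values of e occur among assignments with t11 = 1:
  e=0: a=0, b=0, c=0, d=0, e=0
  e=1: a=0, b=0, c=0, d=1, e=1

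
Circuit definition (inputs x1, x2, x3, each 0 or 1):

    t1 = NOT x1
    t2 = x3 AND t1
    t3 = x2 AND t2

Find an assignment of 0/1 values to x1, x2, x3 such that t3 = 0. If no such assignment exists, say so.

Check with x1=0, x2=0, x3=1:
t1 = NOT x1 = NOT 0 = 1
t2 = x3 AND t1 = 1 AND 1 = 1
t3 = x2 AND t2 = 0 AND 1 = 0
So t3 = 0 as required.

x1=0, x2=0, x3=1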